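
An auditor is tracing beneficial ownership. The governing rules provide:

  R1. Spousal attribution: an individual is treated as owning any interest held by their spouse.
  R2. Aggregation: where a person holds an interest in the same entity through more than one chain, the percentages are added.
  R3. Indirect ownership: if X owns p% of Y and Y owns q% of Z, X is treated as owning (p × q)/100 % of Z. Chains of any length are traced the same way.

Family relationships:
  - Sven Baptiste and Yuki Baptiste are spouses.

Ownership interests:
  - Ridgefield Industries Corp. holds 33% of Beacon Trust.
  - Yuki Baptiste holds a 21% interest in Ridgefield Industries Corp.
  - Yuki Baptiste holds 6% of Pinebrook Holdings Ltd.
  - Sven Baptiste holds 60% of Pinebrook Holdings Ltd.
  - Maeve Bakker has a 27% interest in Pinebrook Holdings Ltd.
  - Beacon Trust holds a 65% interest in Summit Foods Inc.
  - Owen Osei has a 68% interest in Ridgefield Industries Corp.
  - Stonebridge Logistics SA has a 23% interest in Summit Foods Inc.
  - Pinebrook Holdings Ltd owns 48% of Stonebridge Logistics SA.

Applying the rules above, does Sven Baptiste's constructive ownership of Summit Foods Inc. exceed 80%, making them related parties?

By spousal attribution (R1), Sven Baptiste is treated as also owning Yuki Baptiste's interest in Pinebrook Holdings Ltd, giving 60% + 6% = 66%.
By spousal attribution (R1), Sven Baptiste is treated as owning Yuki Baptiste's 21% interest in Ridgefield Industries Corp.
Chain via Pinebrook Holdings Ltd → Stonebridge Logistics SA (R3): 66% × 48% × 23% = 7.2864% of Summit Foods Inc.
Chain via Ridgefield Industries Corp. → Beacon Trust (R3): 21% × 33% × 65% = 4.5045% of Summit Foods Inc.
Aggregating (R2): 7.2864% + 4.5045% = 11.7909%.
11.7909% does not exceed the 80% threshold, so Sven is not a related party to Summit Foods Inc.

No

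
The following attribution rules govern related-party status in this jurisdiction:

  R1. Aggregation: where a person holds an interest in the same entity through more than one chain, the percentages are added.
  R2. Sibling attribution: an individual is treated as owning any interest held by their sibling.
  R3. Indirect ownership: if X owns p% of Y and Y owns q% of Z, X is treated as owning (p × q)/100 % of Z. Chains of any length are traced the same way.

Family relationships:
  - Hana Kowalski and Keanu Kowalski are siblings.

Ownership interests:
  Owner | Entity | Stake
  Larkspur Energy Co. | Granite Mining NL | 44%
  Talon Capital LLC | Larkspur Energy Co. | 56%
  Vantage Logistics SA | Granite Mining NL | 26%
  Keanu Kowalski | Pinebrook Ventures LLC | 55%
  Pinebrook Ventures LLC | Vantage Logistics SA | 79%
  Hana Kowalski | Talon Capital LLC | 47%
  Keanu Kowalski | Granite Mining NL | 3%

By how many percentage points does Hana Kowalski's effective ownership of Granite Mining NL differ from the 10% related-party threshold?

By sibling attribution (R2), Hana Kowalski is treated as owning Keanu Kowalski's 55% interest in Pinebrook Ventures LLC.
By sibling attribution (R2), Hana Kowalski is treated as owning Keanu Kowalski's 3% interest in Granite Mining NL.
Chain via Talon Capital LLC → Larkspur Energy Co. (R3): 47% × 56% × 44% = 11.5808% of Granite Mining NL.
Chain via Pinebrook Ventures LLC → Vantage Logistics SA (R3): 55% × 79% × 26% = 11.297% of Granite Mining NL.
Direct interest in Granite Mining NL: 3%.
Aggregating (R1): 11.5808% + 11.297% + 3% = 25.8778%.
25.8778% exceeds the 10% threshold by 15.8778 percentage points.

15.8778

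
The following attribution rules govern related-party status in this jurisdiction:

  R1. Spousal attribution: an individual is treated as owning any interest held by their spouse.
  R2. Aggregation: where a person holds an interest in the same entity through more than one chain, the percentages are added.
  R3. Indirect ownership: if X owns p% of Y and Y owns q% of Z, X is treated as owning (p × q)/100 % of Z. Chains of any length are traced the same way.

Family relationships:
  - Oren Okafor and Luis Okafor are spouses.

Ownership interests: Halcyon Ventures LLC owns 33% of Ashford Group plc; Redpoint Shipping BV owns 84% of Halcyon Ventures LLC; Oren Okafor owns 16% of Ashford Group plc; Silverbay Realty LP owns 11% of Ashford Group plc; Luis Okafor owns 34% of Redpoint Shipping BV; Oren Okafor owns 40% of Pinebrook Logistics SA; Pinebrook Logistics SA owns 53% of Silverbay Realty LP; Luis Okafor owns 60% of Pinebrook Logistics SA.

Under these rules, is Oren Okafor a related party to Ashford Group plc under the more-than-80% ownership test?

By spousal attribution (R1), Oren Okafor is treated as also owning Luis Okafor's interest in Pinebrook Logistics SA, giving 40% + 60% = 100%.
By spousal attribution (R1), Oren Okafor is treated as owning Luis Okafor's 34% interest in Redpoint Shipping BV.
Chain via Pinebrook Logistics SA → Silverbay Realty LP (R3): 100% × 53% × 11% = 5.83% of Ashford Group plc.
Direct interest in Ashford Group plc: 16%.
Chain via Redpoint Shipping BV → Halcyon Ventures LLC (R3): 34% × 84% × 33% = 9.4248% of Ashford Group plc.
Aggregating (R2): 5.83% + 16% + 9.4248% = 31.2548%.
31.2548% does not exceed the 80% threshold, so Oren is not a related party to Ashford Group plc.

No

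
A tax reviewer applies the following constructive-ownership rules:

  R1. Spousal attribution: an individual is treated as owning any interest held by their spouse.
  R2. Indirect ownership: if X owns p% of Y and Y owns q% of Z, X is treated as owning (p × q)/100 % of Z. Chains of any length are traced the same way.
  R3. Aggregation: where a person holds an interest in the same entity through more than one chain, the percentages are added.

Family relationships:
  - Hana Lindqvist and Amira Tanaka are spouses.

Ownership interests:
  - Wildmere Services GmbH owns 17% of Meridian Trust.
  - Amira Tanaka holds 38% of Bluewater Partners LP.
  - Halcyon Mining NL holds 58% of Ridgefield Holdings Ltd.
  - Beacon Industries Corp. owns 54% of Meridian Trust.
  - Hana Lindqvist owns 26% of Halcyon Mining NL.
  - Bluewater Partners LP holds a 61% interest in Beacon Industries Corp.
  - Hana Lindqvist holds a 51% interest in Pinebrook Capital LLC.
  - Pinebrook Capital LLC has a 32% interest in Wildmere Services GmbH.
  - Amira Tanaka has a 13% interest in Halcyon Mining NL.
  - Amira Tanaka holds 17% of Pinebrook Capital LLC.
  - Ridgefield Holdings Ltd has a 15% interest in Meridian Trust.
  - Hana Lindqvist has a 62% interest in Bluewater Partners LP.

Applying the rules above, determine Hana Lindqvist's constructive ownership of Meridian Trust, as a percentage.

By spousal attribution (R1), Hana Lindqvist is treated as also owning Amira Tanaka's interest in Halcyon Mining NL, giving 26% + 13% = 39%.
By spousal attribution (R1), Hana Lindqvist is treated as also owning Amira Tanaka's interest in Pinebrook Capital LLC, giving 51% + 17% = 68%.
By spousal attribution (R1), Hana Lindqvist is treated as also owning Amira Tanaka's interest in Bluewater Partners LP, giving 62% + 38% = 100%.
Chain via Halcyon Mining NL → Ridgefield Holdings Ltd (R2): 39% × 58% × 15% = 3.393% of Meridian Trust.
Chain via Pinebrook Capital LLC → Wildmere Services GmbH (R2): 68% × 32% × 17% = 3.6992% of Meridian Trust.
Chain via Bluewater Partners LP → Beacon Industries Corp. (R2): 100% × 61% × 54% = 32.94% of Meridian Trust.
Aggregating (R3): 3.393% + 3.6992% + 32.94% = 40.0322%.

40.0322%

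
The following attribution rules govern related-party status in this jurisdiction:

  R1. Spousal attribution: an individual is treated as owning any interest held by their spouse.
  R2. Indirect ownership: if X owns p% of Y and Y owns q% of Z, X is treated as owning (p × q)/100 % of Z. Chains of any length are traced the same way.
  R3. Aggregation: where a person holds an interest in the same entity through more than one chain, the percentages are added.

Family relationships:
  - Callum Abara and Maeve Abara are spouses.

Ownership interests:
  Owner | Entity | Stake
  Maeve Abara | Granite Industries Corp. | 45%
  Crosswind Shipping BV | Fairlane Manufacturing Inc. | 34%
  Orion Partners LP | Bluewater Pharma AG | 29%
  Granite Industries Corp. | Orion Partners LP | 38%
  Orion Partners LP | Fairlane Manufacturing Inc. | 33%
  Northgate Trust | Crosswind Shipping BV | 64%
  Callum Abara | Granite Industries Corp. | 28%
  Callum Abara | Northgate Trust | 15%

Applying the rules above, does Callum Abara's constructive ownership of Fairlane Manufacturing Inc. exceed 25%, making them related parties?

By spousal attribution (R1), Callum Abara is treated as also owning Maeve Abara's interest in Granite Industries Corp, giving 28% + 45% = 73%.
Chain via Granite Industries Corp. → Orion Partners LP (R2): 73% × 38% × 33% = 9.1542% of Fairlane Manufacturing Inc.
Chain via Northgate Trust → Crosswind Shipping BV (R2): 15% × 64% × 34% = 3.264% of Fairlane Manufacturing Inc.
Aggregating (R3): 9.1542% + 3.264% = 12.4182%.
12.4182% does not exceed the 25% threshold, so Callum is not a related party to Fairlane Manufacturing Inc.

No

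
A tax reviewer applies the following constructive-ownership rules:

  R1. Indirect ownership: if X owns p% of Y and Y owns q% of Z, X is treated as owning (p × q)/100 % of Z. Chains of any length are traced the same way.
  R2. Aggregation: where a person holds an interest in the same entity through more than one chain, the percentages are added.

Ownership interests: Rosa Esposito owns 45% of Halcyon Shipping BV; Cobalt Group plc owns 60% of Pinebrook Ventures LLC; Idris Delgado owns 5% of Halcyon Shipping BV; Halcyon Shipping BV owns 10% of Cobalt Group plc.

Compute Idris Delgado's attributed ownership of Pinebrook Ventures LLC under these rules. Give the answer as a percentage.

Chain via Halcyon Shipping BV → Cobalt Group plc (R1): 5% × 10% × 60% = 0.3% of Pinebrook Ventures LLC.

0.3%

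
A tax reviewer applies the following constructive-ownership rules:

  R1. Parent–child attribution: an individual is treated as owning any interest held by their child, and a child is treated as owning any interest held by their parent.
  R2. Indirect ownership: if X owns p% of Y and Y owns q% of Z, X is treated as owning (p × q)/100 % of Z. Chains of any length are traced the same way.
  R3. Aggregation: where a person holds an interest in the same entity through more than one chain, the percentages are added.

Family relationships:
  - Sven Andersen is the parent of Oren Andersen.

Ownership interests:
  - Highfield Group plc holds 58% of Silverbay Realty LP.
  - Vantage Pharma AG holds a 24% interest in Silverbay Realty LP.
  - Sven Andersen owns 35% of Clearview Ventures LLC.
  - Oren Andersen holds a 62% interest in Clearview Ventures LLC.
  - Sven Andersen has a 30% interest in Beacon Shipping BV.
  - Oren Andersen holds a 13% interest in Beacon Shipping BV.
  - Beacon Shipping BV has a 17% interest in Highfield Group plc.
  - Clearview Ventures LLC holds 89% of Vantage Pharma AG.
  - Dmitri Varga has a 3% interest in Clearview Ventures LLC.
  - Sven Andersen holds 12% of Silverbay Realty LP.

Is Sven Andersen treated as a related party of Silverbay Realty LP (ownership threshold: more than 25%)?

Yes

By parent–child attribution (R1), Sven Andersen is treated as also owning Oren Andersen's interest in Beacon Shipping BV, giving 30% + 13% = 43%.
By parent–child attribution (R1), Sven Andersen is treated as also owning Oren Andersen's interest in Clearview Ventures LLC, giving 35% + 62% = 97%.
Chain via Beacon Shipping BV → Highfield Group plc (R2): 43% × 17% × 58% = 4.2398% of Silverbay Realty LP.
Chain via Clearview Ventures LLC → Vantage Pharma AG (R2): 97% × 89% × 24% = 20.7192% of Silverbay Realty LP.
Direct interest in Silverbay Realty LP: 12%.
Aggregating (R3): 4.2398% + 20.7192% + 12% = 36.959%.
36.959% exceeds the 25% threshold, so Sven is a related party to Silverbay Realty LP.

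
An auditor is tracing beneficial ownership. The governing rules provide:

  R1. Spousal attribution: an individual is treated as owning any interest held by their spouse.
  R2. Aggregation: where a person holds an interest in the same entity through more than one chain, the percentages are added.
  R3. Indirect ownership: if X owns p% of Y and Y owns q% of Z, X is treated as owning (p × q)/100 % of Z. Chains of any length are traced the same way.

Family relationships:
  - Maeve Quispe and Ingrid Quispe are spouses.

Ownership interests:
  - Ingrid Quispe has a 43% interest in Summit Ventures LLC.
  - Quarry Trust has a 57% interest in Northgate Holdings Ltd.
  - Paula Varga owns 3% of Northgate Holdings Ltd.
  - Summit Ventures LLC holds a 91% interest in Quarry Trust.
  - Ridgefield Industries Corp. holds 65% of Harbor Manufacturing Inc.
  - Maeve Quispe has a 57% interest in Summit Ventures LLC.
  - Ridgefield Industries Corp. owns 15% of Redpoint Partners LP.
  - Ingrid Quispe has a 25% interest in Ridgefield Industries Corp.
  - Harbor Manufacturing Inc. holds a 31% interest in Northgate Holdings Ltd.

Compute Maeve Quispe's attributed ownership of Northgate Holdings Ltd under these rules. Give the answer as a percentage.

56.9075%

By spousal attribution (R1), Maeve Quispe is treated as also owning Ingrid Quispe's interest in Summit Ventures LLC, giving 57% + 43% = 100%.
By spousal attribution (R1), Maeve Quispe is treated as owning Ingrid Quispe's 25% interest in Ridgefield Industries Corp.
Chain via Summit Ventures LLC → Quarry Trust (R3): 100% × 91% × 57% = 51.87% of Northgate Holdings Ltd.
Chain via Ridgefield Industries Corp. → Harbor Manufacturing Inc. (R3): 25% × 65% × 31% = 5.0375% of Northgate Holdings Ltd.
Aggregating (R2): 51.87% + 5.0375% = 56.9075%.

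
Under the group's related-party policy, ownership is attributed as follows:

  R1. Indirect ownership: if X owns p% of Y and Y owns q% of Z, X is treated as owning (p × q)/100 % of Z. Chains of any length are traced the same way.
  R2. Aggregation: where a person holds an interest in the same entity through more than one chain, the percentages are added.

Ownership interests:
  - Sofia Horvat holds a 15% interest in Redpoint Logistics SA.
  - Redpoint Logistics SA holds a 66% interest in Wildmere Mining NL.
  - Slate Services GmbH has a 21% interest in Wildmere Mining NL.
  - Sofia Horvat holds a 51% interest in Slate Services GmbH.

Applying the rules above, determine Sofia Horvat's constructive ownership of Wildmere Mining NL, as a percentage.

20.61%

Chain via Redpoint Logistics SA (R1): 15% × 66% = 9.9% of Wildmere Mining NL.
Chain via Slate Services GmbH (R1): 51% × 21% = 10.71% of Wildmere Mining NL.
Aggregating (R2): 9.9% + 10.71% = 20.61%.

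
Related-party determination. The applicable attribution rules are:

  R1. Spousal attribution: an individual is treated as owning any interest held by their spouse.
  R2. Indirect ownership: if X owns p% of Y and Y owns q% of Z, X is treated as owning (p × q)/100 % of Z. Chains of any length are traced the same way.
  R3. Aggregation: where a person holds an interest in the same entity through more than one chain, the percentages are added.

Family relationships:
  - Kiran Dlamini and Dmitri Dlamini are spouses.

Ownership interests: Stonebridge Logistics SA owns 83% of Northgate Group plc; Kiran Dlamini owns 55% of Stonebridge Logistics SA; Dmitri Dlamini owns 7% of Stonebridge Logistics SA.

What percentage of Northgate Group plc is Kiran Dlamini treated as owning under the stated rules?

51.46%

By spousal attribution (R1), Kiran Dlamini is treated as also owning Dmitri Dlamini's interest in Stonebridge Logistics SA, giving 55% + 7% = 62%.
Chain via Stonebridge Logistics SA (R2): 62% × 83% = 51.46% of Northgate Group plc.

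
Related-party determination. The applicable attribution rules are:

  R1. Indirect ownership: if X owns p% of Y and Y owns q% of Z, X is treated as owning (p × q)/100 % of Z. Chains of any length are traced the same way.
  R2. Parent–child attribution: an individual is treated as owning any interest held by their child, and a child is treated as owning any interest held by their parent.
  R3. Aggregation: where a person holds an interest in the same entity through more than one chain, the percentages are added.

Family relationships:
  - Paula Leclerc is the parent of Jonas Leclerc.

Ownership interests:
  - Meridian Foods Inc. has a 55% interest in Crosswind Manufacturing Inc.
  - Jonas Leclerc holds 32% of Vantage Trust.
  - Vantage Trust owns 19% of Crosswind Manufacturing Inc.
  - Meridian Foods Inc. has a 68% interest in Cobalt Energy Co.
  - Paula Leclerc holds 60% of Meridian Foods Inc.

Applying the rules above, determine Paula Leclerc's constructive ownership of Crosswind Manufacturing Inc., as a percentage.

39.08%

By parent–child attribution (R2), Paula Leclerc is treated as owning Jonas Leclerc's 32% interest in Vantage Trust.
Chain via Meridian Foods Inc. (R1): 60% × 55% = 33% of Crosswind Manufacturing Inc.
Chain via Vantage Trust (R1): 32% × 19% = 6.08% of Crosswind Manufacturing Inc.
Aggregating (R3): 33% + 6.08% = 39.08%.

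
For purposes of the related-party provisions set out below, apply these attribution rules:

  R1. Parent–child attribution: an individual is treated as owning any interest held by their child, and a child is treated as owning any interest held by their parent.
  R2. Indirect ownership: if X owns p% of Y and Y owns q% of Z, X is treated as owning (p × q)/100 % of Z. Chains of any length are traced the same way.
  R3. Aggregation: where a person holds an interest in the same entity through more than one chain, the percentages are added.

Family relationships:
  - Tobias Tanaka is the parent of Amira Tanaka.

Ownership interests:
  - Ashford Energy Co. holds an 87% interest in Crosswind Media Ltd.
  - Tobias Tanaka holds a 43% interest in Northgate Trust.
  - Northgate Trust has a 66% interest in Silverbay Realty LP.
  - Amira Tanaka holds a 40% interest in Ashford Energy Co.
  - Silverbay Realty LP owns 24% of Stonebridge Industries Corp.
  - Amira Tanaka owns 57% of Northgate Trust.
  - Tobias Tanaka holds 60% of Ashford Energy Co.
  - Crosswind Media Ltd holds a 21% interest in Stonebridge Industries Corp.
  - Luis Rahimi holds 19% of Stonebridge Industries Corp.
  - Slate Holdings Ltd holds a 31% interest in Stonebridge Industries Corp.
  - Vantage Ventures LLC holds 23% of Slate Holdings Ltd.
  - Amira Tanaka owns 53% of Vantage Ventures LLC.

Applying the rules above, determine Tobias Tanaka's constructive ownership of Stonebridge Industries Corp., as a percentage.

37.8889%

By parent–child attribution (R1), Tobias Tanaka is treated as also owning Amira Tanaka's interest in Northgate Trust, giving 43% + 57% = 100%.
By parent–child attribution (R1), Tobias Tanaka is treated as also owning Amira Tanaka's interest in Ashford Energy Co, giving 60% + 40% = 100%.
By parent–child attribution (R1), Tobias Tanaka is treated as owning Amira Tanaka's 53% interest in Vantage Ventures LLC.
Chain via Northgate Trust → Silverbay Realty LP (R2): 100% × 66% × 24% = 15.84% of Stonebridge Industries Corp.
Chain via Ashford Energy Co. → Crosswind Media Ltd (R2): 100% × 87% × 21% = 18.27% of Stonebridge Industries Corp.
Chain via Vantage Ventures LLC → Slate Holdings Ltd (R2): 53% × 23% × 31% = 3.7789% of Stonebridge Industries Corp.
Aggregating (R3): 15.84% + 18.27% + 3.7789% = 37.8889%.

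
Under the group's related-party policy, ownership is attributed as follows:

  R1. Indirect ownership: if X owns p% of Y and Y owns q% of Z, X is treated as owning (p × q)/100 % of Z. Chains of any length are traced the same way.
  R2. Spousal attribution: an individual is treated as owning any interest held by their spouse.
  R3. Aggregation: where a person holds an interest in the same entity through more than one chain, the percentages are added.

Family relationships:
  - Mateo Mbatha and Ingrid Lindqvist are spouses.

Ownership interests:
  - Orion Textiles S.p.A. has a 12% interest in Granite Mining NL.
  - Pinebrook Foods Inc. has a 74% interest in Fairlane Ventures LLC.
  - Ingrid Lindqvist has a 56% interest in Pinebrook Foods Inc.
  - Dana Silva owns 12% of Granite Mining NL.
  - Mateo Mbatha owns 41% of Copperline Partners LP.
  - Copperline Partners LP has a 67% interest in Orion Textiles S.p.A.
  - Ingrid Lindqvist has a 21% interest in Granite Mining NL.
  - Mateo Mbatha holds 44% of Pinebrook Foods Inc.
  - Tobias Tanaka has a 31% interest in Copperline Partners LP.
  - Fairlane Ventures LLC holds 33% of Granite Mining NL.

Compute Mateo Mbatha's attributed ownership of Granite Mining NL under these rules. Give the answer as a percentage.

48.7164%

By spousal attribution (R2), Mateo Mbatha is treated as also owning Ingrid Lindqvist's interest in Pinebrook Foods Inc, giving 44% + 56% = 100%.
By spousal attribution (R2), Mateo Mbatha is treated as owning Ingrid Lindqvist's 21% interest in Granite Mining NL.
Chain via Pinebrook Foods Inc. → Fairlane Ventures LLC (R1): 100% × 74% × 33% = 24.42% of Granite Mining NL.
Chain via Copperline Partners LP → Orion Textiles S.p.A. (R1): 41% × 67% × 12% = 3.2964% of Granite Mining NL.
Direct interest in Granite Mining NL: 21%.
Aggregating (R3): 24.42% + 3.2964% + 21% = 48.7164%.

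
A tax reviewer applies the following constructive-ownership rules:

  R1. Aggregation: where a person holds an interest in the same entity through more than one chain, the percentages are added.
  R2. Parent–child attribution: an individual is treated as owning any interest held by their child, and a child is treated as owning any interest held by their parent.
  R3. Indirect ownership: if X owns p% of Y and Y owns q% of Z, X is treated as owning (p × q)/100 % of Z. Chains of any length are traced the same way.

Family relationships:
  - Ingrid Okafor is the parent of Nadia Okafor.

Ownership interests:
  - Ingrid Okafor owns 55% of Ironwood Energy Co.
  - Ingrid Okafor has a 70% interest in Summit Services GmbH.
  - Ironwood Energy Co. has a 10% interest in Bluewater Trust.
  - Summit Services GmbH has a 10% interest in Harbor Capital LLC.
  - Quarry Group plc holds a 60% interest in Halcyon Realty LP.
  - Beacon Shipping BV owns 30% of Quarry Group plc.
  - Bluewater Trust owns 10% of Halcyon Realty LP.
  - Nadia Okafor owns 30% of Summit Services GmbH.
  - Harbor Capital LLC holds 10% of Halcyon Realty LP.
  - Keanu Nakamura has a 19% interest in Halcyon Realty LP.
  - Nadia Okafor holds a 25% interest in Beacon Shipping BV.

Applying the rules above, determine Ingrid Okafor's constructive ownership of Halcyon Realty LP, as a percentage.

By parent–child attribution (R2), Ingrid Okafor is treated as also owning Nadia Okafor's interest in Summit Services GmbH, giving 70% + 30% = 100%.
By parent–child attribution (R2), Ingrid Okafor is treated as owning Nadia Okafor's 25% interest in Beacon Shipping BV.
Chain via Summit Services GmbH → Harbor Capital LLC (R3): 100% × 10% × 10% = 1% of Halcyon Realty LP.
Chain via Ironwood Energy Co. → Bluewater Trust (R3): 55% × 10% × 10% = 0.55% of Halcyon Realty LP.
Chain via Beacon Shipping BV → Quarry Group plc (R3): 25% × 30% × 60% = 4.5% of Halcyon Realty LP.
Aggregating (R1): 1% + 0.55% + 4.5% = 6.05%.

6.05%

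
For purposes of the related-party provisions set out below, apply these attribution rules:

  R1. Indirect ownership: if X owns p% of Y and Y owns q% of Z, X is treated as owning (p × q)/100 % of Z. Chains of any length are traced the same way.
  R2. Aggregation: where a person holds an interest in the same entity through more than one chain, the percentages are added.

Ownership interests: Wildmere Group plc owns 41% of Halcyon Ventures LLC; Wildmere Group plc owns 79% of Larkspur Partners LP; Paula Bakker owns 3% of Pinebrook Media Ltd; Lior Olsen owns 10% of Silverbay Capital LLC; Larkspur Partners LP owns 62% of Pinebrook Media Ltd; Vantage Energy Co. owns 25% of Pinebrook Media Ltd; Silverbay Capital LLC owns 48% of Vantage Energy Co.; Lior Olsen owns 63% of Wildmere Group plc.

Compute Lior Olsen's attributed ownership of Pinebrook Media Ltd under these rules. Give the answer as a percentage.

32.0574%

Chain via Wildmere Group plc → Larkspur Partners LP (R1): 63% × 79% × 62% = 30.8574% of Pinebrook Media Ltd.
Chain via Silverbay Capital LLC → Vantage Energy Co. (R1): 10% × 48% × 25% = 1.2% of Pinebrook Media Ltd.
Aggregating (R2): 30.8574% + 1.2% = 32.0574%.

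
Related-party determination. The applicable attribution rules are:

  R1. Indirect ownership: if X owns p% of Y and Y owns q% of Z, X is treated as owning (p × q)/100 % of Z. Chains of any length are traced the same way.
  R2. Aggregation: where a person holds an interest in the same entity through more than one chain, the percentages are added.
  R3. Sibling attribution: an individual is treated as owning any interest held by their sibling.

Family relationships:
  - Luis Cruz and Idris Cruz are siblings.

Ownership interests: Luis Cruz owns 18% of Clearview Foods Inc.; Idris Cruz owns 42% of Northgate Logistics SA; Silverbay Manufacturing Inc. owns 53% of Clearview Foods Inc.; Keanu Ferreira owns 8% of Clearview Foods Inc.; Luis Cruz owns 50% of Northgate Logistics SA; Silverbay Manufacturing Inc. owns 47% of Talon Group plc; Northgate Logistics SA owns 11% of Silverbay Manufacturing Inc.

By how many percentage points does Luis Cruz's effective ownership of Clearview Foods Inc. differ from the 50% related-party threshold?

By sibling attribution (R3), Luis Cruz is treated as also owning Idris Cruz's interest in Northgate Logistics SA, giving 50% + 42% = 92%.
Chain via Northgate Logistics SA → Silverbay Manufacturing Inc. (R1): 92% × 11% × 53% = 5.3636% of Clearview Foods Inc.
Direct interest in Clearview Foods Inc: 18%.
Aggregating (R2): 5.3636% + 18% = 23.3636%.
23.3636% falls short of the 50% threshold by 26.6364 percentage points.

26.6364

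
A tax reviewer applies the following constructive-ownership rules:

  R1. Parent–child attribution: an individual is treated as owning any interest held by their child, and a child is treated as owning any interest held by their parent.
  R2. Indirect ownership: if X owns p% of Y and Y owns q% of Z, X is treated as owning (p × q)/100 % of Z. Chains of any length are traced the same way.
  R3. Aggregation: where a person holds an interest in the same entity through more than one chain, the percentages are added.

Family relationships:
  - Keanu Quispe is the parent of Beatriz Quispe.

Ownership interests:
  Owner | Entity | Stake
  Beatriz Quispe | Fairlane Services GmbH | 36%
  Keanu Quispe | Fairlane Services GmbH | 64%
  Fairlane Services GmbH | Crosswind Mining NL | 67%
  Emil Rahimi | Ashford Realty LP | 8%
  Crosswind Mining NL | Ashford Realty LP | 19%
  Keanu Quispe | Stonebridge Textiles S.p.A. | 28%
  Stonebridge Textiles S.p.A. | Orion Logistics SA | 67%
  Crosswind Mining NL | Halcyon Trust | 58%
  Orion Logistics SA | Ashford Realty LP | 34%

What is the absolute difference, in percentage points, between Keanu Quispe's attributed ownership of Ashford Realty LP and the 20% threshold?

By parent–child attribution (R1), Keanu Quispe is treated as also owning Beatriz Quispe's interest in Fairlane Services GmbH, giving 64% + 36% = 100%.
Chain via Fairlane Services GmbH → Crosswind Mining NL (R2): 100% × 67% × 19% = 12.73% of Ashford Realty LP.
Chain via Stonebridge Textiles S.p.A. → Orion Logistics SA (R2): 28% × 67% × 34% = 6.3784% of Ashford Realty LP.
Aggregating (R3): 12.73% + 6.3784% = 19.1084%.
19.1084% falls short of the 20% threshold by 0.8916 percentage points.

0.8916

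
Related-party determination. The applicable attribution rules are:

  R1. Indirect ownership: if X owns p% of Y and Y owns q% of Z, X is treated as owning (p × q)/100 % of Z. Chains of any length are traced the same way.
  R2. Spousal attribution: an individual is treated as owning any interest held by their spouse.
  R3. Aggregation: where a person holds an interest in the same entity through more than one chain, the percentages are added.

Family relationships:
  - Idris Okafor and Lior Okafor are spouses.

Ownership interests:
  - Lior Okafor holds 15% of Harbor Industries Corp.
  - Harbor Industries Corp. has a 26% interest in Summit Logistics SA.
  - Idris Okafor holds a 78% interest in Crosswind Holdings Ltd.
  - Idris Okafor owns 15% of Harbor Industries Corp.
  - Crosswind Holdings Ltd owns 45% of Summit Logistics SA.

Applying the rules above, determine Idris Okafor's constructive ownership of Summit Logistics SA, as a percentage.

42.9%

By spousal attribution (R2), Idris Okafor is treated as also owning Lior Okafor's interest in Harbor Industries Corp, giving 15% + 15% = 30%.
Chain via Harbor Industries Corp. (R1): 30% × 26% = 7.8% of Summit Logistics SA.
Chain via Crosswind Holdings Ltd (R1): 78% × 45% = 35.1% of Summit Logistics SA.
Aggregating (R3): 7.8% + 35.1% = 42.9%.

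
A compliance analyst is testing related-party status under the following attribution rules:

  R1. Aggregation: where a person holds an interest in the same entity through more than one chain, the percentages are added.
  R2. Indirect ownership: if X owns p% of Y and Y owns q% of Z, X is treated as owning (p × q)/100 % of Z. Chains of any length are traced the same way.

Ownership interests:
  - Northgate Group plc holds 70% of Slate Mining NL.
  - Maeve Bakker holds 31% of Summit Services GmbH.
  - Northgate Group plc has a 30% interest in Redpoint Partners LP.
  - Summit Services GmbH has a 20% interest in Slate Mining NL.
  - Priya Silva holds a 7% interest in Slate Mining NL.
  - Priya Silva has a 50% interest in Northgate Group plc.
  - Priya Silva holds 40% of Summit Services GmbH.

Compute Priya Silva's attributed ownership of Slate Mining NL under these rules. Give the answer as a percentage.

50%

Chain via Summit Services GmbH (R2): 40% × 20% = 8% of Slate Mining NL.
Chain via Northgate Group plc (R2): 50% × 70% = 35% of Slate Mining NL.
Direct interest in Slate Mining NL: 7%.
Aggregating (R1): 8% + 35% + 7% = 50%.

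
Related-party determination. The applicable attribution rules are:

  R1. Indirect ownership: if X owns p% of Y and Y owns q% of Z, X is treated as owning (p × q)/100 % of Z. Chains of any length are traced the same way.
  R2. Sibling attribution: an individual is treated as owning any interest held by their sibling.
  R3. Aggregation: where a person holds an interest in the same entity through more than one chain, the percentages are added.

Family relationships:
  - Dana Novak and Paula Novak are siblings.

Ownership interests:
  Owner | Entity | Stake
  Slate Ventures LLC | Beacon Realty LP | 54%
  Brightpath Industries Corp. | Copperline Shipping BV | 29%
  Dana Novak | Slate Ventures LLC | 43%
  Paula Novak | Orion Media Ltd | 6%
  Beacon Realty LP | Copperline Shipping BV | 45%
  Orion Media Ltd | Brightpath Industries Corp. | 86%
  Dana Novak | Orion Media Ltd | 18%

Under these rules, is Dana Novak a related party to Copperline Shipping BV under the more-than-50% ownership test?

By sibling attribution (R2), Dana Novak is treated as also owning Paula Novak's interest in Orion Media Ltd, giving 18% + 6% = 24%.
Chain via Orion Media Ltd → Brightpath Industries Corp. (R1): 24% × 86% × 29% = 5.9856% of Copperline Shipping BV.
Chain via Slate Ventures LLC → Beacon Realty LP (R1): 43% × 54% × 45% = 10.449% of Copperline Shipping BV.
Aggregating (R3): 5.9856% + 10.449% = 16.4346%.
16.4346% does not exceed the 50% threshold, so Dana is not a related party to Copperline Shipping BV.

No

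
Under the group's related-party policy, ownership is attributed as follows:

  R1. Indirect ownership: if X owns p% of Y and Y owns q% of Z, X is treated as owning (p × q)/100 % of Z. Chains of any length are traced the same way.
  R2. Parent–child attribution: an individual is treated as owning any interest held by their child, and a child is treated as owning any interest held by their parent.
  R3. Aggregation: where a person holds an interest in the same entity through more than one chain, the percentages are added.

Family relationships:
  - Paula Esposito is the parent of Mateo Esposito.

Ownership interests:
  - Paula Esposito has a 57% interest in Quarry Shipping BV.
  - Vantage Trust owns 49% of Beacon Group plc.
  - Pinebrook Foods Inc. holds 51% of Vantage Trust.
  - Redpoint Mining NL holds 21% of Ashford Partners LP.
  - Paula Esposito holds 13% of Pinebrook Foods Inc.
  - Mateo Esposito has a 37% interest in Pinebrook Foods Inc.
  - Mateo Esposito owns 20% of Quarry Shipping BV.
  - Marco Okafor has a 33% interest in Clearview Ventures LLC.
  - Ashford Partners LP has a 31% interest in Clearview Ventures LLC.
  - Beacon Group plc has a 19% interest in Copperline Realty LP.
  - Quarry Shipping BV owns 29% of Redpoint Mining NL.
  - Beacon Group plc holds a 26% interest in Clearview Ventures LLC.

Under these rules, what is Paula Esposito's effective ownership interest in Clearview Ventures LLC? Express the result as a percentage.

4.702383%

By parent–child attribution (R2), Paula Esposito is treated as also owning Mateo Esposito's interest in Quarry Shipping BV, giving 57% + 20% = 77%.
By parent–child attribution (R2), Paula Esposito is treated as also owning Mateo Esposito's interest in Pinebrook Foods Inc, giving 13% + 37% = 50%.
Chain via Quarry Shipping BV → Redpoint Mining NL → Ashford Partners LP (R1): 77% × 29% × 21% × 31% = 1.453683% of Clearview Ventures LLC.
Chain via Pinebrook Foods Inc. → Vantage Trust → Beacon Group plc (R1): 50% × 51% × 49% × 26% = 3.2487% of Clearview Ventures LLC.
Aggregating (R3): 1.453683% + 3.2487% = 4.702383%.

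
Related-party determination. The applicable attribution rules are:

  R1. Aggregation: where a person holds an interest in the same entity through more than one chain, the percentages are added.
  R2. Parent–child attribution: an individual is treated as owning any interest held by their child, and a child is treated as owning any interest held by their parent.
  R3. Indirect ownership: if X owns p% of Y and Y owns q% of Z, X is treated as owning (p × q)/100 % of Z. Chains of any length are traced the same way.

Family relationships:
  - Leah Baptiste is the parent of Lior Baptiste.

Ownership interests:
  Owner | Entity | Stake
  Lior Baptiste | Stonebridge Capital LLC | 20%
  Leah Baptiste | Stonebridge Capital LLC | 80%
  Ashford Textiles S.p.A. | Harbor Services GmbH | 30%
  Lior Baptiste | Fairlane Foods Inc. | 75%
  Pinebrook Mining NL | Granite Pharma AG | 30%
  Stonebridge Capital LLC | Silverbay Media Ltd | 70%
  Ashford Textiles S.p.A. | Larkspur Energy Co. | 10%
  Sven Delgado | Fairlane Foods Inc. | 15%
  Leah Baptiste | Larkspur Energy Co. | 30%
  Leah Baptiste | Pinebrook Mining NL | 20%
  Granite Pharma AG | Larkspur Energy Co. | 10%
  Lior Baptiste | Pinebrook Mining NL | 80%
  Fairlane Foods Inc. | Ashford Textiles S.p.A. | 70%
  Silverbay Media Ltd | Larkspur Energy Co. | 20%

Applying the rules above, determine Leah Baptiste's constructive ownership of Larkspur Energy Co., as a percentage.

By parent–child attribution (R2), Leah Baptiste is treated as also owning Lior Baptiste's interest in Stonebridge Capital LLC, giving 80% + 20% = 100%.
By parent–child attribution (R2), Leah Baptiste is treated as also owning Lior Baptiste's interest in Pinebrook Mining NL, giving 20% + 80% = 100%.
By parent–child attribution (R2), Leah Baptiste is treated as owning Lior Baptiste's 75% interest in Fairlane Foods Inc.
Chain via Stonebridge Capital LLC → Silverbay Media Ltd (R3): 100% × 70% × 20% = 14% of Larkspur Energy Co.
Chain via Pinebrook Mining NL → Granite Pharma AG (R3): 100% × 30% × 10% = 3% of Larkspur Energy Co.
Direct interest in Larkspur Energy Co: 30%.
Chain via Fairlane Foods Inc. → Ashford Textiles S.p.A. (R3): 75% × 70% × 10% = 5.25% of Larkspur Energy Co.
Aggregating (R1): 14% + 3% + 30% + 5.25% = 52.25%.

52.25%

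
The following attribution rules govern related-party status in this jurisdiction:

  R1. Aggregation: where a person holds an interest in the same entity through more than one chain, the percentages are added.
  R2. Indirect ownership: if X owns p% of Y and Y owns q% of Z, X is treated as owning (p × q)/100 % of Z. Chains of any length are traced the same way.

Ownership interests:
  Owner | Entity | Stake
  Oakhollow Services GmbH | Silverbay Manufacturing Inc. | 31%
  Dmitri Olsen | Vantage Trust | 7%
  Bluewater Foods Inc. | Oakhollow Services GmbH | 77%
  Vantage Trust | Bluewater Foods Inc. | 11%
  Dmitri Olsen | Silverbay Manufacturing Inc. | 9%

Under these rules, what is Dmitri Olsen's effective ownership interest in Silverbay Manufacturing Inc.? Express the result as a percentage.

9.183799%

Chain via Vantage Trust → Bluewater Foods Inc. → Oakhollow Services GmbH (R2): 7% × 11% × 77% × 31% = 0.183799% of Silverbay Manufacturing Inc.
Direct interest in Silverbay Manufacturing Inc: 9%.
Aggregating (R1): 0.183799% + 9% = 9.183799%.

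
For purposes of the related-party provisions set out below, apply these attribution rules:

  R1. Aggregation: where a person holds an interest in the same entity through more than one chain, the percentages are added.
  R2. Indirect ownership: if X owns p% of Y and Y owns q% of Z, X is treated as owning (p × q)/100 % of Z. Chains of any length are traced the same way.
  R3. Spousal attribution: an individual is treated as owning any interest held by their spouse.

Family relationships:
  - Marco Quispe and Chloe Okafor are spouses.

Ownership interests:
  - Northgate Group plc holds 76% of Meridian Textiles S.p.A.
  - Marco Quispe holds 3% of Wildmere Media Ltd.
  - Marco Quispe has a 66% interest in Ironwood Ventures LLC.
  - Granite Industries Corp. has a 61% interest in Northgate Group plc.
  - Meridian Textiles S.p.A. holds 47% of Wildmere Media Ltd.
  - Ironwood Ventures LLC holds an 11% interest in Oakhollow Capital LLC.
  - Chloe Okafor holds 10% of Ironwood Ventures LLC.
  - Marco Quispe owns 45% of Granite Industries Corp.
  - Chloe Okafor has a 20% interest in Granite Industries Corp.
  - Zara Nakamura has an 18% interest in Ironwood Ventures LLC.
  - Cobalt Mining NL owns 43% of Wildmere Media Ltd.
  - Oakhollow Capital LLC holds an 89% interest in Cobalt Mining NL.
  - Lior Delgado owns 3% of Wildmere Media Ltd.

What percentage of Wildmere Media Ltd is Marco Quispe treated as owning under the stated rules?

By spousal attribution (R3), Marco Quispe is treated as also owning Chloe Okafor's interest in Granite Industries Corp, giving 45% + 20% = 65%.
By spousal attribution (R3), Marco Quispe is treated as also owning Chloe Okafor's interest in Ironwood Ventures LLC, giving 66% + 10% = 76%.
Chain via Granite Industries Corp. → Northgate Group plc → Meridian Textiles S.p.A. (R2): 65% × 61% × 76% × 47% = 14.16298% of Wildmere Media Ltd.
Chain via Ironwood Ventures LLC → Oakhollow Capital LLC → Cobalt Mining NL (R2): 76% × 11% × 89% × 43% = 3.199372% of Wildmere Media Ltd.
Direct interest in Wildmere Media Ltd: 3%.
Aggregating (R1): 14.16298% + 3.199372% + 3% = 20.362352%.

20.362352%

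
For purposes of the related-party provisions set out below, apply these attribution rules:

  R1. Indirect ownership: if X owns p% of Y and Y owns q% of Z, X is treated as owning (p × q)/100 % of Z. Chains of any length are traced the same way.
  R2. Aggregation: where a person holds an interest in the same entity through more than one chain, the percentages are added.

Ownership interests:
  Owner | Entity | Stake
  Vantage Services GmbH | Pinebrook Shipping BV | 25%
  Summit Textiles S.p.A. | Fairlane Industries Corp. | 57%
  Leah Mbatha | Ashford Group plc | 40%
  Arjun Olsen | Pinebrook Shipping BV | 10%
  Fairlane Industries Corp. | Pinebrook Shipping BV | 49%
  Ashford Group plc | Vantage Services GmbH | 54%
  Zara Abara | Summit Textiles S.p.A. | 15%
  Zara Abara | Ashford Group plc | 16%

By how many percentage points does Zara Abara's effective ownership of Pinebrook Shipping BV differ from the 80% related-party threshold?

Chain via Summit Textiles S.p.A. → Fairlane Industries Corp. (R1): 15% × 57% × 49% = 4.1895% of Pinebrook Shipping BV.
Chain via Ashford Group plc → Vantage Services GmbH (R1): 16% × 54% × 25% = 2.16% of Pinebrook Shipping BV.
Aggregating (R2): 4.1895% + 2.16% = 6.3495%.
6.3495% falls short of the 80% threshold by 73.6505 percentage points.

73.6505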